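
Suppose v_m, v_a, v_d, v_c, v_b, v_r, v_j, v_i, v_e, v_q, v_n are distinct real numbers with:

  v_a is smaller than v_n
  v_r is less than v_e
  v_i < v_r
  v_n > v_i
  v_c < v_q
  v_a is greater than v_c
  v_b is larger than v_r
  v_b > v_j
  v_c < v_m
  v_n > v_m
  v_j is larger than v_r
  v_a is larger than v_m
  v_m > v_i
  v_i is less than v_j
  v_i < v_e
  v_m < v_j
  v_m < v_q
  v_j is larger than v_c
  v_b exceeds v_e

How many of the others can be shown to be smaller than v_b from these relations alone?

The elements the relations force below v_b are v_c, v_i, v_m, v_r, v_e, v_j — no chain reaches any other.
That is 6.

6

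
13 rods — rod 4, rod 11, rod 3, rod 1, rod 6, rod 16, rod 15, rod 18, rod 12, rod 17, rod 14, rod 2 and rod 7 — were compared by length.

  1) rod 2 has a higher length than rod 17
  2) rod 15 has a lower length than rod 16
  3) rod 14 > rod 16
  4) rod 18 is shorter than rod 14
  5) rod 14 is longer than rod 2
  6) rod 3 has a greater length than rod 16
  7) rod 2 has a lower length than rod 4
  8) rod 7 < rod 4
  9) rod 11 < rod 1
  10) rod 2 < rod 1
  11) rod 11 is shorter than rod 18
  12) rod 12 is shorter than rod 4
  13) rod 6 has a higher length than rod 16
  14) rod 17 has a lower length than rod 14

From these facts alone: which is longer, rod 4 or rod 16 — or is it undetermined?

Following every chain through rod 16: above rod 16 we get rod 6, rod 3, rod 14; below rod 16 we get rod 15.
rod 4 is not reached, and no chain runs the other way from rod 4 to rod 16.
So the given relations leave the order of rod 16 and rod 4 undetermined.

undetermined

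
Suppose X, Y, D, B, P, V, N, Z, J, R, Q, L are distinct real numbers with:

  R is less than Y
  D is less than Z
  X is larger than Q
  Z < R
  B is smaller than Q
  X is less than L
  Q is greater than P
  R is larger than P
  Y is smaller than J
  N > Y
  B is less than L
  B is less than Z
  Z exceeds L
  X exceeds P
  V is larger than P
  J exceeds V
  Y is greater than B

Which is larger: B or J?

Following the relations from B: B < Q < X < L < Z < R < Y < J.
So B < J; J is the larger of the two.

J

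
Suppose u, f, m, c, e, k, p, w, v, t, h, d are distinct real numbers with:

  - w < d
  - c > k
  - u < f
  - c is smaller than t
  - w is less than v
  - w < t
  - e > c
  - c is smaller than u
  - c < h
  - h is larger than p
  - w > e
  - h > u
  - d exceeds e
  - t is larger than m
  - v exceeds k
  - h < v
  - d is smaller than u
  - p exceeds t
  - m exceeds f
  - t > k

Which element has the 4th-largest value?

Chaining the given pairs: k < c < e < w < d < u < f < m < t < p < h < v.
Counting 4 from the largest end gives t.

t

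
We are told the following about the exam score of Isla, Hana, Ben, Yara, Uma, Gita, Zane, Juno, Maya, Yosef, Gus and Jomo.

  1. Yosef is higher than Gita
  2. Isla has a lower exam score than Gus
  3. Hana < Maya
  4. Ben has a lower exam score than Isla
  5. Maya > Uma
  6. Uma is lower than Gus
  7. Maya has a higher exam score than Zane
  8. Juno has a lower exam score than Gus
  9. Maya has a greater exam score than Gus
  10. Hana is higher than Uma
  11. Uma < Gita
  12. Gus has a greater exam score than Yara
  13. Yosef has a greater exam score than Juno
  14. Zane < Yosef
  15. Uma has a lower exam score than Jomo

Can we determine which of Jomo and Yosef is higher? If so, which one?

Following every chain through Jomo: below Jomo we get Uma.
Yosef is not reached, and no chain runs the other way from Yosef to Jomo.
So the given relations leave the order of Jomo and Yosef undetermined.

undetermined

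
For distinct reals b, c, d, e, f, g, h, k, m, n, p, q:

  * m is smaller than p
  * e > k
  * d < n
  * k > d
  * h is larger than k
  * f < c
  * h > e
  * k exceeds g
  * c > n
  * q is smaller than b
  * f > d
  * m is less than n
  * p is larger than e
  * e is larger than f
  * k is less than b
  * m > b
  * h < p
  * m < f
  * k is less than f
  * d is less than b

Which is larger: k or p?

k < b and b < m give k < m.
With m < f: k < b < m < f.
Then f < e extends the chain to e.
With e < h: k < b < m < f < e < h.
With h < p: k < b < m < f < e < h < p.
So k < p; p is the larger of the two.

p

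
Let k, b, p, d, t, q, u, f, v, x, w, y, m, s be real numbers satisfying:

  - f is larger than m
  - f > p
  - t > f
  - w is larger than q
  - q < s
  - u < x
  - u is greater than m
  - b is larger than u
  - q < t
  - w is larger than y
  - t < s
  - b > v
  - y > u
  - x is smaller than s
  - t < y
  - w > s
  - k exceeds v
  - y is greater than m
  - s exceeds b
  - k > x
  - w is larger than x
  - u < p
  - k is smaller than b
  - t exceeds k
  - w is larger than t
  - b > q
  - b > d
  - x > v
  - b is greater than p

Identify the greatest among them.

w

d is not greatest since d < b; m is not greatest since m < y; u is not greatest since u < x; p is not greatest since p < f; f is not greatest since f < t; q is not greatest since q < w; v is not greatest since v < k; x is not greatest since x < w; k is not greatest since k < t; t is not greatest since t < s; b is not greatest since b < s; s is not greatest since s < w; y is not greatest since y < w.
Only w has nothing above it, so w is the greatest.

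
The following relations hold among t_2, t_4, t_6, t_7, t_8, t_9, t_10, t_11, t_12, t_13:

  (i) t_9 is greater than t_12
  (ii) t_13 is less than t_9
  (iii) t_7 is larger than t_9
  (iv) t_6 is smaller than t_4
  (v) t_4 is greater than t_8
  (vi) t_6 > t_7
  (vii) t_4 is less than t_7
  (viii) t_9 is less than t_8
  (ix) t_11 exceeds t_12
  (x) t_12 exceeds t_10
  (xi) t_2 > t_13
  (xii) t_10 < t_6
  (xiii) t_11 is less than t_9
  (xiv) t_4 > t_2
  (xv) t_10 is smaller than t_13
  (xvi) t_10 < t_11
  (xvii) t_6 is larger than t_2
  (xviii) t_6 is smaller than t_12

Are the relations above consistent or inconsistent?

inconsistent

Chaining the given relations yields t_6 < t_12 < t_11 < t_9 < t_8 < t_4 < t_7, so t_6 < t_7. But one relation states t_7 < t_6. These cannot both hold.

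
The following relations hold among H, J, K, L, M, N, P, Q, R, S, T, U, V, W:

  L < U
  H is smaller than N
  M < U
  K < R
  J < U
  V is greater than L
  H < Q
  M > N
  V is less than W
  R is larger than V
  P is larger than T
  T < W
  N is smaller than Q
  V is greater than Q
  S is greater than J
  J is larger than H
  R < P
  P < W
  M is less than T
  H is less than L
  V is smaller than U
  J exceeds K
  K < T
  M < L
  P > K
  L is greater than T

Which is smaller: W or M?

M

M < T and T < L give M < L.
Then L < V extends the chain to V.
With V < R: M < T < L < V < R.
Then R < P extends the chain to P.
With P < W: M < T < L < V < R < P < W.
So M < W; M is the smaller of the two.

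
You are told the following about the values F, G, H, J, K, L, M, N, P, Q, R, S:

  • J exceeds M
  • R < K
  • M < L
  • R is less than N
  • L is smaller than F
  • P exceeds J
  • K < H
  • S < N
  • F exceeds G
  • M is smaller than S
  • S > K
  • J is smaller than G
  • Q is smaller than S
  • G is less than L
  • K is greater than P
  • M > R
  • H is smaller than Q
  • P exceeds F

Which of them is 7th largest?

F

The consecutive relations fix a unique order: R < M < J < G < L < F < P < K < H < Q < S < N.
The 7th largest is F.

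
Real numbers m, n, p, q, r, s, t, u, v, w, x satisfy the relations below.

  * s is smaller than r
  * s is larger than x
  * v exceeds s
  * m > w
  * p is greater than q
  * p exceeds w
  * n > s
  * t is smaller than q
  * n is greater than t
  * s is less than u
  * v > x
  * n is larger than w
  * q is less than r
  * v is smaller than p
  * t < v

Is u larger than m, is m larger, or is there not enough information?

undetermined

Following every chain through u: below u we get x, s.
m is not reached, and no chain runs the other way from m to u.
So the given relations leave the order of u and m undetermined.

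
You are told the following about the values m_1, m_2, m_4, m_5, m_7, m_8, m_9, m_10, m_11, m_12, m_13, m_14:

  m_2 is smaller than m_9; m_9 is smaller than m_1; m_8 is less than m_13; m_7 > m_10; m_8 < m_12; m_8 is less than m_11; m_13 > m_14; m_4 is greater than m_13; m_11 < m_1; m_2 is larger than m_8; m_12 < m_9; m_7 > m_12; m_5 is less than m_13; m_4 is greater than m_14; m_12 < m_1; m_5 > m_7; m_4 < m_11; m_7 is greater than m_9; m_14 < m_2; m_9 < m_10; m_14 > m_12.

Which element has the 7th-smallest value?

The consecutive relations fix a unique order: m_8 < m_12 < m_14 < m_2 < m_9 < m_10 < m_7 < m_5 < m_13 < m_4 < m_11 < m_1.
Counting 7 from the smallest end gives m_7.

m_7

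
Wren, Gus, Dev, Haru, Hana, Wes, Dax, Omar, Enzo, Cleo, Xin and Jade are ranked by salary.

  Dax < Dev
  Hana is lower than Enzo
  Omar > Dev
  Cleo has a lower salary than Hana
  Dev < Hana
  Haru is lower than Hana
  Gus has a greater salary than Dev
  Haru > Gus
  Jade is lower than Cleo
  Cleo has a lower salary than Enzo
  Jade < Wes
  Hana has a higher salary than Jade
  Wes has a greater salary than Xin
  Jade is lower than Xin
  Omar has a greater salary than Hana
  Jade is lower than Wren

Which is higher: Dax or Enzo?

Dax < Dev < Gus < Haru < Hana < Enzo, by transitivity through Dev, Gus, Haru, Hana.
So Dax < Enzo; Enzo is the higher of the two.

Enzo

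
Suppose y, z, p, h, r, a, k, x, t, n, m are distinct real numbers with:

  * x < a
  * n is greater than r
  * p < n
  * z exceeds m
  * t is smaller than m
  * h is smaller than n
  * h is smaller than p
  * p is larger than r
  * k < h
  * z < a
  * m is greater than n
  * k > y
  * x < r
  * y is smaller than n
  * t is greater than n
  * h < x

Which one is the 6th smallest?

Piecing the relations together gives one ordering: y < k < h < x < r < p < n < t < m < z < a.
The 6th smallest is p.

p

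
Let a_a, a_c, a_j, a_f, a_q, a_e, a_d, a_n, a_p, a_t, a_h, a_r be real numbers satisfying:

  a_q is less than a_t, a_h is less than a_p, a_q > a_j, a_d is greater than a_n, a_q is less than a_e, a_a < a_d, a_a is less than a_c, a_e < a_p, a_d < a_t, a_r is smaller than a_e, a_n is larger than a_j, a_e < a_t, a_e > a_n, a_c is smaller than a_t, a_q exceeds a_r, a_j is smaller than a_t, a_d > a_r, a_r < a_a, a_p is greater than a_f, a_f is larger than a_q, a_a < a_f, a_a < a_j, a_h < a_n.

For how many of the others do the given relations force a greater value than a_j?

7

From a_j the given relations immediately reach a_n, a_q, a_t.
From those, a_e, a_d, a_f — 6 in total.
From those, a_p — 7 in total.
Nothing else is reachable above a_j; 7 in all.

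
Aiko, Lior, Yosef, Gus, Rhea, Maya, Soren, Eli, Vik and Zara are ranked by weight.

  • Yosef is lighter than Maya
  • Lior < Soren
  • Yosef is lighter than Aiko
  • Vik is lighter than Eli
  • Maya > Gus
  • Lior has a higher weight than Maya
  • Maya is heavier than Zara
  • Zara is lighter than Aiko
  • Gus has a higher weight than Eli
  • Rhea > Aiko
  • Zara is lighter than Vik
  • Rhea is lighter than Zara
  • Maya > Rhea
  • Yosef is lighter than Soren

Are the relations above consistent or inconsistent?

Chaining the given relations yields Aiko < Rhea < Zara, so Aiko < Zara. But one relation states Zara < Aiko. These cannot both hold.

inconsistent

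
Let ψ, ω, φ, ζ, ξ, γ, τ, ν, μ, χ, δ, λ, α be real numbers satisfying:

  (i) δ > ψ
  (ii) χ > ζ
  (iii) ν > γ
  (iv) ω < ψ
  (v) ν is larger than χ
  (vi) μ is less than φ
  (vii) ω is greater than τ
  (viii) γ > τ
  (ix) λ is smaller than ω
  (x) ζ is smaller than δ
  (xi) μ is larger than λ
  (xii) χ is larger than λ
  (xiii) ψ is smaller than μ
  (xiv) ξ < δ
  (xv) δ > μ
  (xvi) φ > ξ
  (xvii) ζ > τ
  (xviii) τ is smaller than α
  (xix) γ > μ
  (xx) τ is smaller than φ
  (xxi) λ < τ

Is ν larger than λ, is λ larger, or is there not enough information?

ν

λ < τ and τ < ω give λ < ω.
With ω < ψ: λ < τ < ω < ψ.
With ψ < μ: λ < τ < ω < ψ < μ.
With μ < γ: λ < τ < ω < ψ < μ < γ.
With γ < ν: λ < τ < ω < ψ < μ < γ < ν.
So ν is larger.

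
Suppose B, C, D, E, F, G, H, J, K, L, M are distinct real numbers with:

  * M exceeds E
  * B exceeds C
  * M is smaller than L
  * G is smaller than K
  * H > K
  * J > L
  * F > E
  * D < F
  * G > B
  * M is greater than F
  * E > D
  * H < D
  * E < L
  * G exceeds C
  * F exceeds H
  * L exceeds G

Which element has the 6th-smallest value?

Piecing the relations together gives one ordering: C < B < G < K < H < D < E < F < M < L < J.
The 6th smallest is D.

D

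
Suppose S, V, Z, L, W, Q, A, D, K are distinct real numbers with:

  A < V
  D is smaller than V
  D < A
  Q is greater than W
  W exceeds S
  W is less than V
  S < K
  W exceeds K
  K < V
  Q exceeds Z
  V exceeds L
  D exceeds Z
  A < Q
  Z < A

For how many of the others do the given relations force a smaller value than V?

From V the given relations immediately reach D, K, A, L, W.
From those, Z, S — 7 in total.
Nothing else is reachable below V; 7 in all.

7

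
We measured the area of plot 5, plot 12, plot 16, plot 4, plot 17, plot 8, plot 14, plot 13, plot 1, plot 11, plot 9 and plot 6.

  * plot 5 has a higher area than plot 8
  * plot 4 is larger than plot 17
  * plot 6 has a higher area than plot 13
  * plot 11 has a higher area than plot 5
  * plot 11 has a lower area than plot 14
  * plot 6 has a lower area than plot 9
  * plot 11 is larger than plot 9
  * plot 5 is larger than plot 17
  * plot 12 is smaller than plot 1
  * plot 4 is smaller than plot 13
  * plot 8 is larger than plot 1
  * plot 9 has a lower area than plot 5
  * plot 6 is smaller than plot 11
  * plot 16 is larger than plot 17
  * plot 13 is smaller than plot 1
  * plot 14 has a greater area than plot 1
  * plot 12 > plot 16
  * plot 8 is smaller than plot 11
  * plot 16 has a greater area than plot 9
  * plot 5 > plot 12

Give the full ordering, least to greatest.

plot 17 < plot 4 < plot 13 < plot 6 < plot 9 < plot 16 < plot 12 < plot 1 < plot 8 < plot 5 < plot 11 < plot 14

The consecutive links are each given: plot 17 < plot 4; plot 4 < plot 13; plot 13 < plot 6; plot 6 < plot 9; plot 9 < plot 16; plot 16 < plot 12; plot 12 < plot 1; plot 1 < plot 8; plot 8 < plot 5; plot 5 < plot 11; plot 11 < plot 14.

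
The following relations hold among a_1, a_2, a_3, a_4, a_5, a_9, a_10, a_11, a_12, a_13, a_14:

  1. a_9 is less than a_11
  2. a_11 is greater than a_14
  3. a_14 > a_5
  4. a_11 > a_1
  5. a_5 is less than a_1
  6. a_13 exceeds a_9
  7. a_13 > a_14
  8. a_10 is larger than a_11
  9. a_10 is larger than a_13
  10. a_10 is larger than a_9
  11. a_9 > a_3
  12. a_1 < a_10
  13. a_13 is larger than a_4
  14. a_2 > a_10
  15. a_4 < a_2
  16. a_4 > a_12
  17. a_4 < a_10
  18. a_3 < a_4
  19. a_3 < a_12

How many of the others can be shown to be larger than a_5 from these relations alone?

Directly above a_5: a_14, a_1.
One step further: a_11, a_13, a_10 (5 so far).
One step further: a_2 (6 so far).
No other element is forced above a_5 by the given relations, so the count is 6.

6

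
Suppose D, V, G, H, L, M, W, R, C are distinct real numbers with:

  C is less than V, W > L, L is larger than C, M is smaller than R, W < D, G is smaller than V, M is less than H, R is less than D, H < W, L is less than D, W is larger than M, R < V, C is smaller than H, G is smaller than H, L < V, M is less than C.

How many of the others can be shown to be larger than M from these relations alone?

Directly above M: R, C, H, W.
One step further: L, V, D (7 so far).
No other element is forced above M by the given relations, so the count is 7.

7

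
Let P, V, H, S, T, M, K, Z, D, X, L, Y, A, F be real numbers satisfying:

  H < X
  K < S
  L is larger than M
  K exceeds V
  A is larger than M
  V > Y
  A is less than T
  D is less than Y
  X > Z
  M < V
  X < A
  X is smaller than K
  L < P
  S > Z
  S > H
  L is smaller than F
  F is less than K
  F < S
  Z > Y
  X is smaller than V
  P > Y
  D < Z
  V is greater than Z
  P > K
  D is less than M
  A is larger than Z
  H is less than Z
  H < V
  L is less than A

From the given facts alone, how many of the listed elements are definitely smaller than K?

9

Directly below K: X, F, V.
One step further: M, H, Y, Z, L (8 so far).
One step further: D (9 so far).
Nothing else is reachable below K; 9 in all.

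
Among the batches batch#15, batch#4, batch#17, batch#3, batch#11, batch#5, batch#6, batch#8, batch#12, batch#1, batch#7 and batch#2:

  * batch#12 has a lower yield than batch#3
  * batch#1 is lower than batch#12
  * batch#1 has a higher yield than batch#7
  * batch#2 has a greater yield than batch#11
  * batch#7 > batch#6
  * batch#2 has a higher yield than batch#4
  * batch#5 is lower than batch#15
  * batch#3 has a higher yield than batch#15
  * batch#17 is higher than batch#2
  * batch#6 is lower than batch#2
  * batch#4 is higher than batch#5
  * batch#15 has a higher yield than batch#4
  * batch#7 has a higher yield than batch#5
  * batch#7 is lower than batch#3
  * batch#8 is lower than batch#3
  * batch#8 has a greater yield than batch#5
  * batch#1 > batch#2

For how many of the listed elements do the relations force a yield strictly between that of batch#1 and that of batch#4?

1

Chaining upward from batch#4 reaches: batch#2, batch#15, batch#12, batch#3, batch#17.
Chaining downward from batch#1 reaches: batch#5, batch#6, batch#11, batch#2, batch#7.
Strictly between batch#4 and batch#1 are those in both lists: batch#2 — 1 element.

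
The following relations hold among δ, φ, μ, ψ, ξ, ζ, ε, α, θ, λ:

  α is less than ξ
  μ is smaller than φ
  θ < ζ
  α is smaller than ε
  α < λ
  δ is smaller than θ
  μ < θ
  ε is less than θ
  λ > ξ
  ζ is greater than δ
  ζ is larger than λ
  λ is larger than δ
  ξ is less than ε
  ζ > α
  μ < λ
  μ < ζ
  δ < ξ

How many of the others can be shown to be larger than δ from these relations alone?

From δ the given relations immediately reach ξ, λ, θ, ζ.
From those, ε — 5 in total.
Nothing else is reachable above δ; 5 in all.

5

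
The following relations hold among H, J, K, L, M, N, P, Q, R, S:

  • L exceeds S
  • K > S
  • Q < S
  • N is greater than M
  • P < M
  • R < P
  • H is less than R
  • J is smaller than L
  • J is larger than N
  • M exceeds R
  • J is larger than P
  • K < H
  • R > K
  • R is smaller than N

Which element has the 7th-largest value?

H

The consecutive relations fix a unique order: Q < S < K < H < R < P < M < N < J < L.
Counting 7 from the largest end gives H.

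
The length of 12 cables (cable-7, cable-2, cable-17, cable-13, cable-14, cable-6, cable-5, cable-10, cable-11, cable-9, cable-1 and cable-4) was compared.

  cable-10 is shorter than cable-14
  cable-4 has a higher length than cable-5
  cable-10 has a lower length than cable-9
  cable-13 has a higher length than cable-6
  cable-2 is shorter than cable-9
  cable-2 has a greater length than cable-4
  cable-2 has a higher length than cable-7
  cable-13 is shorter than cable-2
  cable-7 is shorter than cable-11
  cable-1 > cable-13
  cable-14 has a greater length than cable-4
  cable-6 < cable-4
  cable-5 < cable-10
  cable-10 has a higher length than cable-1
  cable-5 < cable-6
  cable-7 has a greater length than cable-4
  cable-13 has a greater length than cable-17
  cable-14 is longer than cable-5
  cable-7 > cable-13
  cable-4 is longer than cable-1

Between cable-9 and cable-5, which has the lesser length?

The relevant relations are cable-5 < cable-6; cable-6 < cable-13; cable-13 < cable-1; cable-1 < cable-4; cable-4 < cable-7; cable-7 < cable-2; cable-2 < cable-9.
Chaining these gives cable-5 < cable-6 < cable-13 < cable-1 < cable-4 < cable-7 < cable-2 < cable-9.
So cable-5 < cable-9; cable-5 is the shorter of the two.

cable-5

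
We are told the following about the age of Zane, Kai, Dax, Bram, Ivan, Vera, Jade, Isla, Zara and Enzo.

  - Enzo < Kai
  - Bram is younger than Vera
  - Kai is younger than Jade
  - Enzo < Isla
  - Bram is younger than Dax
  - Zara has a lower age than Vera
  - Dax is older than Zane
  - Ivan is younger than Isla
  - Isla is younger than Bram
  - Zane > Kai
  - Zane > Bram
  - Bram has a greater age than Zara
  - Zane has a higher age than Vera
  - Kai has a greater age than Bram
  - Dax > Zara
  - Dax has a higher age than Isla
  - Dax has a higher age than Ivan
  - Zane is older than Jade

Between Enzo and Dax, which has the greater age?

Enzo < Isla < Bram < Kai < Zane < Dax, by transitivity through Isla, Bram, Kai, Zane.
So Enzo < Dax; Dax is the older of the two.

Dax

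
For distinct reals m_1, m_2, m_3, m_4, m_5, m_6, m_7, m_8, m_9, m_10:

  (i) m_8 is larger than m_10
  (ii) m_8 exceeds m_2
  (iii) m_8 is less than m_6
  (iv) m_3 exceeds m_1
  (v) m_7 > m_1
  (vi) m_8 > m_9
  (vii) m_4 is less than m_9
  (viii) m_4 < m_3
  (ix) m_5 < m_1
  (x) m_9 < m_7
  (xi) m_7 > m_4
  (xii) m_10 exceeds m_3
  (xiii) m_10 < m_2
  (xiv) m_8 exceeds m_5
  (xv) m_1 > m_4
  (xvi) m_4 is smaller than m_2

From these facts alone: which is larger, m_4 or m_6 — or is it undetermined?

Link the given pairs in sequence: m_4 < m_1; m_1 < m_3; m_3 < m_10; m_10 < m_2; m_2 < m_8; m_8 < m_6.
Together: m_4 < m_1 < m_3 < m_10 < m_2 < m_8 < m_6.
So m_6 is larger.

m_6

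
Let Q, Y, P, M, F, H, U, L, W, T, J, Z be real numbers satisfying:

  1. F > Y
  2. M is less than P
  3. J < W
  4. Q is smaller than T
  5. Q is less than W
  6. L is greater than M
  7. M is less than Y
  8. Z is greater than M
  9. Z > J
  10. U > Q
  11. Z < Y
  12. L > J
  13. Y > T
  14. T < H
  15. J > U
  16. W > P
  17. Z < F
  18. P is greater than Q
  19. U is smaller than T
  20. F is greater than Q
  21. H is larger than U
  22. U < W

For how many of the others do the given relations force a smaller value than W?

5

The elements the relations force below W are Q, U, J, M, P — no chain reaches any other.
That is 5.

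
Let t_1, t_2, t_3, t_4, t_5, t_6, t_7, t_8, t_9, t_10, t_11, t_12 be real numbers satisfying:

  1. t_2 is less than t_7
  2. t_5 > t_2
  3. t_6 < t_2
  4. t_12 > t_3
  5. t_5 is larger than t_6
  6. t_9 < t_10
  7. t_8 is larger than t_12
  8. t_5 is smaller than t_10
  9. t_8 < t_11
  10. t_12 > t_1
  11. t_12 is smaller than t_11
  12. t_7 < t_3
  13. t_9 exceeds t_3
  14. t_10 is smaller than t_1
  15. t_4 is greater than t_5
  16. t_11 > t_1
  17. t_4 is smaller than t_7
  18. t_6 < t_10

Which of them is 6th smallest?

t_3

The consecutive relations fix a unique order: t_6 < t_2 < t_5 < t_4 < t_7 < t_3 < t_9 < t_10 < t_1 < t_12 < t_8 < t_11.
The 6th smallest is t_3.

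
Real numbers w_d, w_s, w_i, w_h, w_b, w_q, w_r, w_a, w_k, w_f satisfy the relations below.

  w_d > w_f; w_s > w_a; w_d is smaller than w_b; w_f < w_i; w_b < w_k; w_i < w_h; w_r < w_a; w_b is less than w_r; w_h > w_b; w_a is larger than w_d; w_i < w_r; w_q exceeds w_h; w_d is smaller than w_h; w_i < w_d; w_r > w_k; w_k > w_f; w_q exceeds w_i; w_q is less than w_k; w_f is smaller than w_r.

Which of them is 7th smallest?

w_k

Piecing the relations together gives one ordering: w_f < w_i < w_d < w_b < w_h < w_q < w_k < w_r < w_a < w_s.
The 7th smallest is w_k.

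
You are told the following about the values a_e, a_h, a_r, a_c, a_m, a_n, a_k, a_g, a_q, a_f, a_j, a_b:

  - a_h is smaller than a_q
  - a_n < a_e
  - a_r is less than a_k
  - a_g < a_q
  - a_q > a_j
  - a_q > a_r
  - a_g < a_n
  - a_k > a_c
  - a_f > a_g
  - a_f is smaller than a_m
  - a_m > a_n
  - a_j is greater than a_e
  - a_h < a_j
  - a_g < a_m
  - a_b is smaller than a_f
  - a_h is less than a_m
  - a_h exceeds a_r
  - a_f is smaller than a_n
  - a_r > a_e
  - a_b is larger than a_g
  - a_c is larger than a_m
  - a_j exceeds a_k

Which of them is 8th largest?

The consecutive relations fix a unique order: a_g < a_b < a_f < a_n < a_e < a_r < a_h < a_m < a_c < a_k < a_j < a_q.
The 8th largest is a_e.

a_e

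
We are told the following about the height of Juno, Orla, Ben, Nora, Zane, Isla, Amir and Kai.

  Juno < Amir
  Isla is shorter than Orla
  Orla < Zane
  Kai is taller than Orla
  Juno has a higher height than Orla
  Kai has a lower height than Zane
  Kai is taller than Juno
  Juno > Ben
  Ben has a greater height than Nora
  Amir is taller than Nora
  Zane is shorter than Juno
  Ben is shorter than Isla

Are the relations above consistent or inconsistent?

inconsistent

Chaining the given relations yields Kai < Zane < Juno, so Kai < Juno. But one relation states Juno < Kai. These cannot both hold.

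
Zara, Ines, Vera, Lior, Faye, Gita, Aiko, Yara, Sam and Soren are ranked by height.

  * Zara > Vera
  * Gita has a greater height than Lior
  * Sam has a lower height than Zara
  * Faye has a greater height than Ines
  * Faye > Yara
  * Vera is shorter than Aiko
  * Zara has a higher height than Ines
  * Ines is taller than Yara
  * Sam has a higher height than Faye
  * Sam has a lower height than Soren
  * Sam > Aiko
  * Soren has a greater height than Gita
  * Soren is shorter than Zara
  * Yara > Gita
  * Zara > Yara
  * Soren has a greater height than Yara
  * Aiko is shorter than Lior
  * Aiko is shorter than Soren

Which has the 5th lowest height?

Piecing the relations together gives one ordering: Vera < Aiko < Lior < Gita < Yara < Ines < Faye < Sam < Soren < Zara.
The 5th smallest is Yara.

Yara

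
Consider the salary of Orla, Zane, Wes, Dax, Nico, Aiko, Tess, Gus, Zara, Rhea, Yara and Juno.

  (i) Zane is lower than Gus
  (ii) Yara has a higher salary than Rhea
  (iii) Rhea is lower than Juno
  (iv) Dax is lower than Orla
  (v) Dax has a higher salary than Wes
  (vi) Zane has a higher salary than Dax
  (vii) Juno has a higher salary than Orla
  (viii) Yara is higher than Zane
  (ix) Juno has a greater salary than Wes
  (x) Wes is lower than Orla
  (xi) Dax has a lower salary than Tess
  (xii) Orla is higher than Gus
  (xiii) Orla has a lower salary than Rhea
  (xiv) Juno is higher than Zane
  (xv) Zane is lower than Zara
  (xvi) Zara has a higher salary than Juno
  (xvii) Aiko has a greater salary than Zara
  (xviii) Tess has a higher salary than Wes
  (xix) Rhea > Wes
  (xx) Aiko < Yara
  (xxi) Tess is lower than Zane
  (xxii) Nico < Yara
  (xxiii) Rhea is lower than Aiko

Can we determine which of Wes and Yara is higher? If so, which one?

The relevant relations are Wes < Dax; Dax < Tess; Tess < Zane; Zane < Gus; Gus < Orla; Orla < Rhea; Rhea < Juno; Juno < Zara; Zara < Aiko; Aiko < Yara.
Together: Wes < Dax < Tess < Zane < Gus < Orla < Rhea < Juno < Zara < Aiko < Yara.
So Yara is higher.

Yara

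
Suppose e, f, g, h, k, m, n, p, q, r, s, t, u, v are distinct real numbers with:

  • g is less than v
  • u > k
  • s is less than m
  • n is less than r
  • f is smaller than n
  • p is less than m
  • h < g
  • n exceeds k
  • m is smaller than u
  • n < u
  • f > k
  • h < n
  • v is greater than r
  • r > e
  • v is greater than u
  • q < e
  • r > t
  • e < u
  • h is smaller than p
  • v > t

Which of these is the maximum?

Chaining downward from v: directly below it, t, g, r, u; then h, k, e, n, m; then p, q, f, s.
That covers every other element, and nothing is given above v, so v is the maximum.

v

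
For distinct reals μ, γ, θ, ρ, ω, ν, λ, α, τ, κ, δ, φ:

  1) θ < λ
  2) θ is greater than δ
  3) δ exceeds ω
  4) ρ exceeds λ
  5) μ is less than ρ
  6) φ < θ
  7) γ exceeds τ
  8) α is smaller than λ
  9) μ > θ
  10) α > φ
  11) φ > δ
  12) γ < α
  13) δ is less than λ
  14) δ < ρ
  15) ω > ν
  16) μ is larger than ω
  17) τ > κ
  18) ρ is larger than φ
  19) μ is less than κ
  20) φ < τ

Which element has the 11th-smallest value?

λ

Chaining the given pairs: ν < ω < δ < φ < θ < μ < κ < τ < γ < α < λ < ρ.
The 11th smallest is λ.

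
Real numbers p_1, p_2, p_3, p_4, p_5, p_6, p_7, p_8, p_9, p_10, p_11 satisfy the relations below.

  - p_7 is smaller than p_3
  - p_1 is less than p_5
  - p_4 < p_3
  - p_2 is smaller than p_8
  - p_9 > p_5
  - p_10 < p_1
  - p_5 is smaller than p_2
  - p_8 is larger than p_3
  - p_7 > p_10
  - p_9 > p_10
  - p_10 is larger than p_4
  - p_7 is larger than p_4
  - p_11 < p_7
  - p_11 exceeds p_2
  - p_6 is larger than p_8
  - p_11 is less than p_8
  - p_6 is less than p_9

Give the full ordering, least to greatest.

p_4 < p_10 < p_1 < p_5 < p_2 < p_11 < p_7 < p_3 < p_8 < p_6 < p_9

The consecutive links are each given: p_4 < p_10; p_10 < p_1; p_1 < p_5; p_5 < p_2; p_2 < p_11; p_11 < p_7; p_7 < p_3; p_3 < p_8; p_8 < p_6; p_6 < p_9.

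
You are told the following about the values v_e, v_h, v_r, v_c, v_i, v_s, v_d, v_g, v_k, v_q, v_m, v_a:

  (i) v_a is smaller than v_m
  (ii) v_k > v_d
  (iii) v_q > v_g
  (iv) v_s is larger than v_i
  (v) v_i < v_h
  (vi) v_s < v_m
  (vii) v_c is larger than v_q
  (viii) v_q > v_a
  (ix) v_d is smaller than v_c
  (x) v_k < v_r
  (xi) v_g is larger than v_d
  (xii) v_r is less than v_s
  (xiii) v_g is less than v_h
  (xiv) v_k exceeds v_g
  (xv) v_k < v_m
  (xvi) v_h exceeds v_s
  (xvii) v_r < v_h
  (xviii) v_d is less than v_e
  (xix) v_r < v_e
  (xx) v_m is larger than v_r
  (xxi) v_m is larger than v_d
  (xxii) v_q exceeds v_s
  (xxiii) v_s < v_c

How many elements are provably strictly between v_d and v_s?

The relations place v_d below v_s. An element lies strictly between them when it is forced above v_d and also forced below v_s.
Above v_d: {v_g, v_k, v_r, v_q, v_c, v_h, v_e, v_m}. Below v_s: {v_g, v_k, v_i, v_r}.
Intersection: {v_g, v_k, v_r} — 3.

3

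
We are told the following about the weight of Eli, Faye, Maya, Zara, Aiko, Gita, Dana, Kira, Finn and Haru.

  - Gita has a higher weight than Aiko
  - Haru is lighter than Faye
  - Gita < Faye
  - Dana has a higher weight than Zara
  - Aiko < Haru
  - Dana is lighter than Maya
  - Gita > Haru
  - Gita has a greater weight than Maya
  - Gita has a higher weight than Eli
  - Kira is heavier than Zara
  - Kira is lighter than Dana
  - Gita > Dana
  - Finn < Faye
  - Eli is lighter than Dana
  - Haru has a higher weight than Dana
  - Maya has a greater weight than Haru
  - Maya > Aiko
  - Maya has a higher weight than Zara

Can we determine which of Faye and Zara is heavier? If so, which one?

Link the given pairs in sequence: Zara < Kira; Kira < Dana; Dana < Haru; Haru < Maya; Maya < Gita; Gita < Faye.
Together: Zara < Kira < Dana < Haru < Maya < Gita < Faye.
So Faye is heavier.

Faye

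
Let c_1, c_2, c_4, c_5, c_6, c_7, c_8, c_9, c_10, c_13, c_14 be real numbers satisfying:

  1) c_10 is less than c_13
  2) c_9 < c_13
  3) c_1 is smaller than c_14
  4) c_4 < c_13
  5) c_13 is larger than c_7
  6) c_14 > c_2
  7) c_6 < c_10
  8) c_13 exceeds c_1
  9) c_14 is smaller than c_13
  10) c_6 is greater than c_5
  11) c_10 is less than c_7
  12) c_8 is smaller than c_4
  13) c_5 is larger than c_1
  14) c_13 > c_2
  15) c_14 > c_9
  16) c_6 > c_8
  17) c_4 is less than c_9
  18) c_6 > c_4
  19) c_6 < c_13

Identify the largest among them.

c_13

c_1 is not greatest since c_1 < c_14; c_5 is not greatest since c_5 < c_6; c_8 is not greatest since c_8 < c_6; c_4 is not greatest since c_4 < c_6; c_6 is not greatest since c_6 < c_10; c_9 is not greatest since c_9 < c_13; c_2 is not greatest since c_2 < c_14; c_10 is not greatest since c_10 < c_13; c_14 is not greatest since c_14 < c_13; c_7 is not greatest since c_7 < c_13.
Only c_13 has nothing above it, so c_13 is the largest.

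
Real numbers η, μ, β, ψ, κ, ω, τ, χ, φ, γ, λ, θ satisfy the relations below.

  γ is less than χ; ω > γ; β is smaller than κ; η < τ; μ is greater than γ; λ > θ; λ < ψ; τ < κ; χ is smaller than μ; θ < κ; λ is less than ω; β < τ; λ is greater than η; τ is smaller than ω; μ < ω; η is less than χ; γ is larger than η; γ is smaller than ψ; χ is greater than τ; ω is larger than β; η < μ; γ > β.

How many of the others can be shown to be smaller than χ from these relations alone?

The elements the relations force below χ are β, η, γ, τ — no chain reaches any other.
That is 4.

4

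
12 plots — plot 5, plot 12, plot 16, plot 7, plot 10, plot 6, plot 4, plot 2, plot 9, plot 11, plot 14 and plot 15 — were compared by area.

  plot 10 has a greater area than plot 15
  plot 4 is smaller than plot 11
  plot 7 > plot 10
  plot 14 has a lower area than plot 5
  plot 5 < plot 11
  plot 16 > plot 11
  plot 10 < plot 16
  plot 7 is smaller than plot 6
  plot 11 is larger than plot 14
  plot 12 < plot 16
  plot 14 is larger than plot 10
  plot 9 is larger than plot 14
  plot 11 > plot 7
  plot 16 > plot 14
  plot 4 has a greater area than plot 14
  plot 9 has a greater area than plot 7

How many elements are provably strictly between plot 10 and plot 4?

The relations place plot 10 below plot 4. An element lies strictly between them when it is forced above plot 10 and also forced below plot 4.
Above plot 10: {plot 7, plot 14, plot 6, plot 5, plot 11, plot 16, plot 9}. Below plot 4: {plot 15, plot 14}.
Intersection: {plot 14} — 1.

1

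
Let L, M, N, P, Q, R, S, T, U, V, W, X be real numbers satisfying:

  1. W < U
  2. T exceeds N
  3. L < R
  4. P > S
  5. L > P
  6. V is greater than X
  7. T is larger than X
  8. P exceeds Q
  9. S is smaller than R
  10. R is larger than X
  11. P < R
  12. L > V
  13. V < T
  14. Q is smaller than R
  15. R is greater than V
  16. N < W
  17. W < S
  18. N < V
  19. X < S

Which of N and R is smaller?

N

N < W and W < S give N < S.
Then S < P extends the chain to P.
With P < L: N < W < S < P < L.
With L < R: N < W < S < P < L < R.
So N < R; N is the smaller of the two.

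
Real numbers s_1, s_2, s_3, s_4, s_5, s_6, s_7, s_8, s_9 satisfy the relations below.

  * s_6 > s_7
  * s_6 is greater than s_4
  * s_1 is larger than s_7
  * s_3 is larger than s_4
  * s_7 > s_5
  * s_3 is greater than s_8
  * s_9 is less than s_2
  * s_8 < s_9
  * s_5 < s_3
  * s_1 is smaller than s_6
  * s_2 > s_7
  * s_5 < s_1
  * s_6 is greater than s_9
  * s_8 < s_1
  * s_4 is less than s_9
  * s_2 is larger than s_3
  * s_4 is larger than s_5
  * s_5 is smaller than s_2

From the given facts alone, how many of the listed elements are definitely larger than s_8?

5

The elements the relations force above s_8 are s_1, s_3, s_9, s_6, s_2 — no chain reaches any other.
That is 5.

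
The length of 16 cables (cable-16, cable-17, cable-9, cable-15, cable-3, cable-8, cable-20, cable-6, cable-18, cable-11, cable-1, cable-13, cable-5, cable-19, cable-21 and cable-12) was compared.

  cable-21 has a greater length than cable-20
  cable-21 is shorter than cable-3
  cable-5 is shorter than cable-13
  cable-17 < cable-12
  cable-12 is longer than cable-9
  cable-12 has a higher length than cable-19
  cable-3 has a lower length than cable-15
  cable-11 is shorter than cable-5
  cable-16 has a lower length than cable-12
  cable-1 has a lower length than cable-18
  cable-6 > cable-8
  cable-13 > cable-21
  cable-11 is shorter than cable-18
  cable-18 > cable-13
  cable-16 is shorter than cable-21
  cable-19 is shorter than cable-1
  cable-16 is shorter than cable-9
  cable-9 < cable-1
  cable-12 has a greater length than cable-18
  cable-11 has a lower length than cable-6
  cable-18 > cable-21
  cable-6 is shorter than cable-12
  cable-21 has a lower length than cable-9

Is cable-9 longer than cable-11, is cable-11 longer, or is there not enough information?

undetermined

Following every chain through cable-11: above cable-11 we get cable-5, cable-13, cable-18, cable-6, cable-12.
cable-9 is not reached, and no chain runs the other way from cable-9 to cable-11.
So the given relations leave the order of cable-11 and cable-9 undetermined.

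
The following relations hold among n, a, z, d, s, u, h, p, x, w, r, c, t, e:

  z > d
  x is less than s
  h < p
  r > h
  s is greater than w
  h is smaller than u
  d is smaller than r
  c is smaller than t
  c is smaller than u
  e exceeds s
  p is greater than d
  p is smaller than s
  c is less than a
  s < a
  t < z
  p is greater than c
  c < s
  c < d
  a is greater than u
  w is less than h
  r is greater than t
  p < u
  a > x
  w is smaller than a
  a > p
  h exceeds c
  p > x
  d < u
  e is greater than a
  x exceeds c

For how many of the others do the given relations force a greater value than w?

Directly above w: h, s, a.
One step further: r, p, u, e (7 so far).
Nothing else is reachable above w; 7 in all.

7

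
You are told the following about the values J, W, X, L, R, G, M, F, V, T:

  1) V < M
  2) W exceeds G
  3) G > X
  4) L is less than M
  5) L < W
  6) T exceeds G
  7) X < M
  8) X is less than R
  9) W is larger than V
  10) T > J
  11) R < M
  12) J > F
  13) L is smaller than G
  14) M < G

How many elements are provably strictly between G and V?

1

The relations place V below G. An element lies strictly between them when it is forced above V and also forced below G.
Above V: {M, T, W}. Below G: {L, X, R, M}.
Intersection: {M} — 1.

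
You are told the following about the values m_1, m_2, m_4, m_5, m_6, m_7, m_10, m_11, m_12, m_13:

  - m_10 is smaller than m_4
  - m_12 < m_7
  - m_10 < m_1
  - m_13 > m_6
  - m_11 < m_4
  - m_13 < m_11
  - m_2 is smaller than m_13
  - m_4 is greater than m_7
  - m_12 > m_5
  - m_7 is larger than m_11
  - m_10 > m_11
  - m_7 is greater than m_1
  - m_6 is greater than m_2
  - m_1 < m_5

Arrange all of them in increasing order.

m_2 < m_6 < m_13 < m_11 < m_10 < m_1 < m_5 < m_12 < m_7 < m_4

The consecutive links are each given: m_2 < m_6; m_6 < m_13; m_13 < m_11; m_11 < m_10; m_10 < m_1; m_1 < m_5; m_5 < m_12; m_12 < m_7; m_7 < m_4.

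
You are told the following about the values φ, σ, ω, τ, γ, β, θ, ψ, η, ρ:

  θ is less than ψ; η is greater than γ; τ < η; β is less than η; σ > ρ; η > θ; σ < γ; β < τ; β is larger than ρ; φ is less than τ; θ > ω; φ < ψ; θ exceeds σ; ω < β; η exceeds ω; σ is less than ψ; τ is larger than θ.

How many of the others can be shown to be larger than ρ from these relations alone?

7

The elements the relations force above ρ are β, σ, γ, θ, τ, η, ψ — no chain reaches any other.
That is 7.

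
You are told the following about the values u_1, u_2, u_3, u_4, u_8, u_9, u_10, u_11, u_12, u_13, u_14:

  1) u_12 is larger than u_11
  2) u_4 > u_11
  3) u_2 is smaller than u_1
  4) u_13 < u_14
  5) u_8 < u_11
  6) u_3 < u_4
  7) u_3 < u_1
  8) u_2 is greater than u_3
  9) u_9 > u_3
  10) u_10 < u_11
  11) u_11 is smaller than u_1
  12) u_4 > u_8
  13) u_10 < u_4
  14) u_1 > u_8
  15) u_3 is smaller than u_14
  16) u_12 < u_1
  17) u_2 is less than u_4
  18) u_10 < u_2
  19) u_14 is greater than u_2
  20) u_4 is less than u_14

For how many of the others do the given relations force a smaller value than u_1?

6

From u_1 the given relations immediately reach u_8, u_3, u_11, u_12, u_2.
From those, u_10 — 6 in total.
Nothing else is reachable below u_1; 6 in all.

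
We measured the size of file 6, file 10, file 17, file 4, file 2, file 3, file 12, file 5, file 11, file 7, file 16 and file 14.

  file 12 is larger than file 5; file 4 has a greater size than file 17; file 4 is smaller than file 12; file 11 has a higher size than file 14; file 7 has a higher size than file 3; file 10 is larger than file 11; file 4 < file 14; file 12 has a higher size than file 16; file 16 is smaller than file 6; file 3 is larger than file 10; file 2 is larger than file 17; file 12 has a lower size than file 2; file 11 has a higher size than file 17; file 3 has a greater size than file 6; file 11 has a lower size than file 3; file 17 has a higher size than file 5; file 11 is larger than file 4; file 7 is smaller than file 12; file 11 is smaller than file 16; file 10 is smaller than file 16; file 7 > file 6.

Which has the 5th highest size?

file 6

Piecing the relations together gives one ordering: file 5 < file 17 < file 4 < file 14 < file 11 < file 10 < file 16 < file 6 < file 3 < file 7 < file 12 < file 2.
Counting 5 from the largest end gives file 6.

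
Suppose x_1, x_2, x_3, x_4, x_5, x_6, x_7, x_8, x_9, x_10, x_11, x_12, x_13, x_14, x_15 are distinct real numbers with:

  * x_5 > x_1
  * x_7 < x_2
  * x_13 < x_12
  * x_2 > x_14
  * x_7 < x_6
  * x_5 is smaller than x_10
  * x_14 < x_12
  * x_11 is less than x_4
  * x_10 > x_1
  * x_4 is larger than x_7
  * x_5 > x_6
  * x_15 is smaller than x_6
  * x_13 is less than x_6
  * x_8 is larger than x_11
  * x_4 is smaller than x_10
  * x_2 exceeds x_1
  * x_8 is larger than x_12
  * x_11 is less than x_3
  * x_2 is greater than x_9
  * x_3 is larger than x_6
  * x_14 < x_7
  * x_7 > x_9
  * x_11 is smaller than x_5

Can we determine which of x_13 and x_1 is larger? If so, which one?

undetermined

Following every chain through x_13: above x_13 we get x_12, x_6, x_8, x_5, x_3, x_10.
x_1 is not reached, and no chain runs the other way from x_1 to x_13.
So the given relations leave the order of x_13 and x_1 undetermined.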